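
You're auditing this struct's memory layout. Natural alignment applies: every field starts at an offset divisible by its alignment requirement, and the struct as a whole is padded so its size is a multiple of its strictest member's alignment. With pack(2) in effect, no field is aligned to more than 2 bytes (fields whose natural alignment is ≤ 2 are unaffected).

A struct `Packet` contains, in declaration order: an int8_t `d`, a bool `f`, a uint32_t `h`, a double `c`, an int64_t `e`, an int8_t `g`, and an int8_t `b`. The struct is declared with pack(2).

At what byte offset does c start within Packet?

6

0..1  d  (1B, 1-aligned)
1..2  f  (1B, 1-aligned)
2..6  h  (4B, 2-aligned)
6..14  c  (8B, 2-aligned)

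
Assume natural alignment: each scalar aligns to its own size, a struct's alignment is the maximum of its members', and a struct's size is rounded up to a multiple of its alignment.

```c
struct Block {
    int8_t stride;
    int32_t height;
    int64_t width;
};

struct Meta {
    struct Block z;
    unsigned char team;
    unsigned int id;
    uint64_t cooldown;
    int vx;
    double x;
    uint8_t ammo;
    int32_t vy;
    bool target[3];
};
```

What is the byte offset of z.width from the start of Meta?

Block: @0: stride [1B, align 1] → 1; +3 pad (align 4); @4: height [4B, align 4] → 8; @8: width [8B, align 8] → 16; size 16, align 8
@0: z [16B, align 8] → 16
within Block: width at 8
0 + 8 = 8

8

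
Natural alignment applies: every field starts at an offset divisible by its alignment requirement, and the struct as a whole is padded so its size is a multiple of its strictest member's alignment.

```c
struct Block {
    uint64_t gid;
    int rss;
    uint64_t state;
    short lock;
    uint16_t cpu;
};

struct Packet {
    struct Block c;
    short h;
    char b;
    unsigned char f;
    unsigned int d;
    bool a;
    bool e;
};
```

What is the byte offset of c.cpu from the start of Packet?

Block: gid at 0 (size 8, align 8) → ends 8; rss at 8 (size 4, align 4) → ends 12; pad 4 to align 8 for state; state at 16 (size 8, align 8) → ends 24; lock at 24 (size 2, align 2) → ends 26; cpu at 26 (size 2, align 2) → ends 28; tail pad 4 to reach multiple of 8; total 32 bytes, alignment 8
c at 0 (size 32, align 8) → ends 32
within Block: cpu at 26
0 + 26 = 26

26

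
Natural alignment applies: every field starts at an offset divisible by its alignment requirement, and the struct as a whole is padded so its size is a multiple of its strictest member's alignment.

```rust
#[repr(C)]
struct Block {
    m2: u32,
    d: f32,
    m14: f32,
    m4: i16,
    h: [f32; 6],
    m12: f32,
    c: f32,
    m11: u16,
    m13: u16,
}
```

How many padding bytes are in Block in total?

2

@0: m2 [4B, align 4] → 4
@4: d [4B, align 4] → 8
@8: m14 [4B, align 4] → 12
@12: m4 [2B, align 2] → 14
+2 pad (align 4)
@16: h [24B, align 4] → 40
@40: m12 [4B, align 4] → 44
@44: c [4B, align 4] → 48
@48: m11 [2B, align 2] → 50
@50: m13 [2B, align 2] → 52
size 52, align 4
data bytes 50, size 52 → padding 2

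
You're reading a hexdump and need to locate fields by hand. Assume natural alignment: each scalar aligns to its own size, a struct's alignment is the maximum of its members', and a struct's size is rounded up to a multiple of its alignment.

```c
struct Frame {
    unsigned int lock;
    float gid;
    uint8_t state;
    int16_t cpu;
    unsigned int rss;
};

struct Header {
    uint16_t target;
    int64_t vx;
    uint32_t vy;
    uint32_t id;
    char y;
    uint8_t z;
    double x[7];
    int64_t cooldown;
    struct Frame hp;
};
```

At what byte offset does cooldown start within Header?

88

Frame: lock at 0 (size 4, align 4) → ends 4; gid at 4 (size 4, align 4) → ends 8; state at 8 (size 1, align 1) → ends 9; pad 1 to align 2 for cpu; cpu at 10 (size 2, align 2) → ends 12; rss at 12 (size 4, align 4) → ends 16; total 16 bytes, alignment 4
target at 0 (size 2, align 2) → ends 2
pad 6 to align 8 for vx
vx at 8 (size 8, align 8) → ends 16
vy at 16 (size 4, align 4) → ends 20
id at 20 (size 4, align 4) → ends 24
y at 24 (size 1, align 1) → ends 25
z at 25 (size 1, align 1) → ends 26
pad 6 to align 8 for x
x at 32 (size 56, align 8) → ends 88
cooldown at 88 (size 8, align 8) → ends 96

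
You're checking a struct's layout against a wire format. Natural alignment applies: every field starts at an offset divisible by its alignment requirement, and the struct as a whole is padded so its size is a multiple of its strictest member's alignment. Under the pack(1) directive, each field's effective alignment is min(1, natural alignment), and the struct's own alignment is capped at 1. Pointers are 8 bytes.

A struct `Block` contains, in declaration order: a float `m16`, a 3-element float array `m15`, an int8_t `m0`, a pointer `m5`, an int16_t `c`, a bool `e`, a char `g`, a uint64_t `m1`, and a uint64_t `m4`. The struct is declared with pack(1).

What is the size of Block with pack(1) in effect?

0..4  m16  (4B, 1-aligned)
4..16  m15  (12B, 1-aligned)
16..17  m0  (1B, 1-aligned)
17..25  m5  (8B, 1-aligned)
25..27  c  (2B, 1-aligned)
27..28  e  (1B, 1-aligned)
28..29  g  (1B, 1-aligned)
29..37  m1  (8B, 1-aligned)
37..45  m4  (8B, 1-aligned)
sizeof = 45, alignof = 1

45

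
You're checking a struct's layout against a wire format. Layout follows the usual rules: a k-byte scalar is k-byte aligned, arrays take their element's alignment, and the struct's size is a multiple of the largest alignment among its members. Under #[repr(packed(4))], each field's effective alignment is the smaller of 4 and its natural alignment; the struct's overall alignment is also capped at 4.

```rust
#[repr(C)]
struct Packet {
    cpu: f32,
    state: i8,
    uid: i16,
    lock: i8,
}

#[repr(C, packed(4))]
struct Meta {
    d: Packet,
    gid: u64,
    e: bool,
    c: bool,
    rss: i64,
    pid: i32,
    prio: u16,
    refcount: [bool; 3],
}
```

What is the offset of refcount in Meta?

Packet: cpu at 0 (size 4, align 4) → ends 4; state at 4 (size 1, align 1) → ends 5; pad 1 to align 2 for uid; uid at 6 (size 2, align 2) → ends 8; lock at 8 (size 1, align 1) → ends 9; tail pad 3 to reach multiple of 4; total 12 bytes, alignment 4
d at 0 (size 12, align 4) → ends 12
gid at 12 (size 8, align 4) → ends 20
e at 20 (size 1, align 1) → ends 21
c at 21 (size 1, align 1) → ends 22
pad 2 to align 4 for rss
rss at 24 (size 8, align 4) → ends 32
pid at 32 (size 4, align 4) → ends 36
prio at 36 (size 2, align 2) → ends 38
refcount at 38 (size 3, align 1) → ends 41

38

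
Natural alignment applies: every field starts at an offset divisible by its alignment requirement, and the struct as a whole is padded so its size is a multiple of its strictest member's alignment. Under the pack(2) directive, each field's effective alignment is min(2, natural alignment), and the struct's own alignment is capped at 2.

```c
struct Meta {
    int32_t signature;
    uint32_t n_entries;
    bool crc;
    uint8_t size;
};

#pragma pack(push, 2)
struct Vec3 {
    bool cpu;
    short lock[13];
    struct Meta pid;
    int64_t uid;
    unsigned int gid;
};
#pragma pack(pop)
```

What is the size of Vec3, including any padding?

Meta: @0: signature [4B, align 4] → 4; @4: n_entries [4B, align 4] → 8; @8: crc [1B, align 1] → 9; @9: size [1B, align 1] → 10; +2 tail pad (align 4); size 12, align 4
@0: cpu [1B, align 1] → 1
+1 pad (align 2)
@2: lock [26B, align 2] → 28
@28: pid [12B, align 2] → 40
@40: uid [8B, align 2] → 48
@48: gid [4B, align 2] → 52
size 52, align 2

52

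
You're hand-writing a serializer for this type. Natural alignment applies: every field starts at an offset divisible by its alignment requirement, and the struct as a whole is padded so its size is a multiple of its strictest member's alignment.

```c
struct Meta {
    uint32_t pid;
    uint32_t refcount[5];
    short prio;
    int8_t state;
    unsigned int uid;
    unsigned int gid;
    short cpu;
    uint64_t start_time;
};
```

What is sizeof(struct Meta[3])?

144

@0: pid [4B, align 4] → 4
@4: refcount [20B, align 4] → 24
@24: prio [2B, align 2] → 26
@26: state [1B, align 1] → 27
+1 pad (align 4)
@28: uid [4B, align 4] → 32
@32: gid [4B, align 4] → 36
@36: cpu [2B, align 2] → 38
+2 pad (align 8)
@40: start_time [8B, align 8] → 48
size 48, align 8
array of 3: 3 × 48 = 144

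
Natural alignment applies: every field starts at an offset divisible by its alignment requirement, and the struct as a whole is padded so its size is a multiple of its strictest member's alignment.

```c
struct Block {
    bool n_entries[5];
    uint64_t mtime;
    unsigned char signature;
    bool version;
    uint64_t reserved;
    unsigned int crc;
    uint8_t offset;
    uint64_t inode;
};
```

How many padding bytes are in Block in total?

@0: n_entries [5B, align 1] → 5
+3 pad (align 8)
@8: mtime [8B, align 8] → 16
@16: signature [1B, align 1] → 17
@17: version [1B, align 1] → 18
+6 pad (align 8)
@24: reserved [8B, align 8] → 32
@32: crc [4B, align 4] → 36
@36: offset [1B, align 1] → 37
+3 pad (align 8)
@40: inode [8B, align 8] → 48
size 48, align 8
data bytes 36, size 48 → padding 12

12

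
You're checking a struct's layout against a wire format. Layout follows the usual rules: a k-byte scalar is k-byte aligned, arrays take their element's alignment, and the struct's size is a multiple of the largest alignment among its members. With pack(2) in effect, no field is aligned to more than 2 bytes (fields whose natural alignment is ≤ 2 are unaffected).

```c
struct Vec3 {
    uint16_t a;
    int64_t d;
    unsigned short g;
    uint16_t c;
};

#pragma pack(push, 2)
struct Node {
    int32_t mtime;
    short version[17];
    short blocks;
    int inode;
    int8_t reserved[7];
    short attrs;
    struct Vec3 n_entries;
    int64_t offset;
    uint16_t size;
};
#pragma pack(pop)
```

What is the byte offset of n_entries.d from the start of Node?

62

Vec3: 0..2  a  (2B, 2-aligned); 2..8  -- padding (6B); 8..16  d  (8B, 8-aligned); 16..18  g  (2B, 2-aligned); 18..20  c  (2B, 2-aligned); 20..24  -- tail padding (4B); sizeof = 24, alignof = 8
0..4  mtime  (4B, 2-aligned)
4..38  version  (34B, 2-aligned)
38..40  blocks  (2B, 2-aligned)
40..44  inode  (4B, 2-aligned)
44..51  reserved  (7B, 1-aligned)
51..52  -- padding (1B)
52..54  attrs  (2B, 2-aligned)
54..78  n_entries  (24B, 2-aligned)
within Vec3: d at 8
54 + 8 = 62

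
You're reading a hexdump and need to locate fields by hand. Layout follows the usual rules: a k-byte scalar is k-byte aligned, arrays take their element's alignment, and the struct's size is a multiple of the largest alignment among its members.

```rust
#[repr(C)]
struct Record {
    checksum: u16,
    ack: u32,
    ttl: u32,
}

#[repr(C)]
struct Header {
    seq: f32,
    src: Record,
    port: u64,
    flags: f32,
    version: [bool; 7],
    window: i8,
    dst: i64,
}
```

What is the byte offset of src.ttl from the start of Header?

12

Record: @0: checksum [2B, align 2] → 2; +2 pad (align 4); @4: ack [4B, align 4] → 8; @8: ttl [4B, align 4] → 12; size 12, align 4
@0: seq [4B, align 4] → 4
@4: src [12B, align 4] → 16
within Record: ttl at 8
4 + 8 = 12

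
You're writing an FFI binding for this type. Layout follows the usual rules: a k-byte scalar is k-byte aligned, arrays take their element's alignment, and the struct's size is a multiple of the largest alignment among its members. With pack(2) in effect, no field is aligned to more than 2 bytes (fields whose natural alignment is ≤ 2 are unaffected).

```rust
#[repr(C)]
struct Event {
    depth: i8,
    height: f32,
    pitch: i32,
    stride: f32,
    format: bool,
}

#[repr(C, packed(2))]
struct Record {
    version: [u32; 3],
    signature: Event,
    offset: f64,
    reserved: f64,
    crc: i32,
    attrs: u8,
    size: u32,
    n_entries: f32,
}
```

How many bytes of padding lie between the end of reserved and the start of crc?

0

Event: depth at 0 (size 1, align 1) → ends 1; pad 3 to align 4 for height; height at 4 (size 4, align 4) → ends 8; pitch at 8 (size 4, align 4) → ends 12; stride at 12 (size 4, align 4) → ends 16; format at 16 (size 1, align 1) → ends 17; tail pad 3 to reach multiple of 4; total 20 bytes, alignment 4
version at 0 (size 12, align 2) → ends 12
signature at 12 (size 20, align 2) → ends 32
offset at 32 (size 8, align 2) → ends 40
reserved at 40 (size 8, align 2) → ends 48
crc at 48 (size 4, align 2) → ends 52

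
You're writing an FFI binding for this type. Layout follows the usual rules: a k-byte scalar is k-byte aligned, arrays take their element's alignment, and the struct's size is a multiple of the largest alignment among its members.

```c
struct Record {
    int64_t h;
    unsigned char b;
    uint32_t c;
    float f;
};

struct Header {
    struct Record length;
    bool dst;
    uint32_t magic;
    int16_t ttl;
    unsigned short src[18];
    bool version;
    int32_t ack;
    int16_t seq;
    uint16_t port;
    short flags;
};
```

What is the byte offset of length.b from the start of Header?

8

Record: 0..8  h  (8B, 8-aligned); 8..9  b  (1B, 1-aligned); 9..12  -- padding (3B); 12..16  c  (4B, 4-aligned); 16..20  f  (4B, 4-aligned); 20..24  -- tail padding (4B); sizeof = 24, alignof = 8
0..24  length  (24B, 8-aligned)
within Record: b at 8
0 + 8 = 8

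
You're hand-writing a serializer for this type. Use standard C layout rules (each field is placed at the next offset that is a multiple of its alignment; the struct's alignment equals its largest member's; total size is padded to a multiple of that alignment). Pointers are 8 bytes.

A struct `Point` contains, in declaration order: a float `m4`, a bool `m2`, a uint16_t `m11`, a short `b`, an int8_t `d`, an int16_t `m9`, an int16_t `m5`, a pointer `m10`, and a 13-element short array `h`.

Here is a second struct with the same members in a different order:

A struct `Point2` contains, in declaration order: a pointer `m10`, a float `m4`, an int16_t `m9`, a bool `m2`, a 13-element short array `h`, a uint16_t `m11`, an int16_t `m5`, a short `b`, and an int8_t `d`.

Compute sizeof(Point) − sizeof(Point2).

0..4  m4  (4B, 4-aligned)
4..5  m2  (1B, 1-aligned)
5..6  -- padding (1B)
6..8  m11  (2B, 2-aligned)
8..10  b  (2B, 2-aligned)
10..11  d  (1B, 1-aligned)
11..12  -- padding (1B)
12..14  m9  (2B, 2-aligned)
14..16  m5  (2B, 2-aligned)
16..24  m10  (8B, 8-aligned)
24..50  h  (26B, 2-aligned)
50..56  -- tail padding (6B)
sizeof = 56, alignof = 8
— Point2 —
0..8  m10  (8B, 8-aligned)
8..12  m4  (4B, 4-aligned)
12..14  m9  (2B, 2-aligned)
14..15  m2  (1B, 1-aligned)
15..16  -- padding (1B)
16..42  h  (26B, 2-aligned)
42..44  m11  (2B, 2-aligned)
44..46  m5  (2B, 2-aligned)
46..48  b  (2B, 2-aligned)
48..49  d  (1B, 1-aligned)
49..56  -- tail padding (7B)
sizeof = 56, alignof = 8
56 − 56 = 0

0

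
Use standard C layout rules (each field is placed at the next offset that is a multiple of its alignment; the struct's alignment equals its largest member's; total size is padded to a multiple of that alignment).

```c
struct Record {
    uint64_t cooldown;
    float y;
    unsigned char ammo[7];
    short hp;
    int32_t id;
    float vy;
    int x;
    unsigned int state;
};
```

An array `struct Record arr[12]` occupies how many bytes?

480

0..8  cooldown  (8B, 8-aligned)
8..12  y  (4B, 4-aligned)
12..19  ammo  (7B, 1-aligned)
19..20  -- padding (1B)
20..22  hp  (2B, 2-aligned)
22..24  -- padding (2B)
24..28  id  (4B, 4-aligned)
28..32  vy  (4B, 4-aligned)
32..36  x  (4B, 4-aligned)
36..40  state  (4B, 4-aligned)
sizeof = 40, alignof = 8
array of 12: 12 × 40 = 480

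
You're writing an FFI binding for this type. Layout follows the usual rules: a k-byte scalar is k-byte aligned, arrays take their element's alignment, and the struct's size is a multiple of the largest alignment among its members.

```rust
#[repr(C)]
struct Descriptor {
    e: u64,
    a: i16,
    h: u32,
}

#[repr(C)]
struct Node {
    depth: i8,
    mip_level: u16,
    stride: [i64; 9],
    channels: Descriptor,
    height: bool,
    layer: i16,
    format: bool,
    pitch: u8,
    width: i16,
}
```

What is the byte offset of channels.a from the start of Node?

88

Descriptor: 0..8  e  (8B, 8-aligned); 8..10  a  (2B, 2-aligned); 10..12  -- padding (2B); 12..16  h  (4B, 4-aligned); sizeof = 16, alignof = 8
0..1  depth  (1B, 1-aligned)
1..2  -- padding (1B)
2..4  mip_level  (2B, 2-aligned)
4..8  -- padding (4B)
8..80  stride  (72B, 8-aligned)
80..96  channels  (16B, 8-aligned)
within Descriptor: a at 8
80 + 8 = 88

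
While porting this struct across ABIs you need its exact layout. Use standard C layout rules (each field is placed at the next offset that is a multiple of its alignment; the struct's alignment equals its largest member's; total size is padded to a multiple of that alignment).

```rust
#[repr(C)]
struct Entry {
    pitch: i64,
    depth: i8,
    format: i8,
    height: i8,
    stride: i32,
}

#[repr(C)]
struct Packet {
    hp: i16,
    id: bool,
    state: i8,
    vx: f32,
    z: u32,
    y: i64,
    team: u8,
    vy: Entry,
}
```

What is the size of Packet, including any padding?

48 bytes

Entry: @0: pitch [8B, align 8] → 8; @8: depth [1B, align 1] → 9; @9: format [1B, align 1] → 10; @10: height [1B, align 1] → 11; +1 pad (align 4); @12: stride [4B, align 4] → 16; size 16, align 8
@0: hp [2B, align 2] → 2
@2: id [1B, align 1] → 3
@3: state [1B, align 1] → 4
@4: vx [4B, align 4] → 8
@8: z [4B, align 4] → 12
+4 pad (align 8)
@16: y [8B, align 8] → 24
@24: team [1B, align 1] → 25
+7 pad (align 8)
@32: vy [16B, align 8] → 48
size 48, align 8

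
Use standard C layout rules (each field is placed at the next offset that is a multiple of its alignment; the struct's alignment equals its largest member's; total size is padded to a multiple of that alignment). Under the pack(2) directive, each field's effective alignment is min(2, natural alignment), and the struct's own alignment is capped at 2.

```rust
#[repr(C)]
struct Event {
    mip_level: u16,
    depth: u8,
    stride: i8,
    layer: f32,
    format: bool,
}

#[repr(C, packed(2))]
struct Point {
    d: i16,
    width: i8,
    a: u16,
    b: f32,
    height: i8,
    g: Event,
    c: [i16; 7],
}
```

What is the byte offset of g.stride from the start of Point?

15

Event: mip_level at 0 (size 2, align 2) → ends 2; depth at 2 (size 1, align 1) → ends 3; stride at 3 (size 1, align 1) → ends 4; layer at 4 (size 4, align 4) → ends 8; format at 8 (size 1, align 1) → ends 9; tail pad 3 to reach multiple of 4; total 12 bytes, alignment 4
d at 0 (size 2, align 2) → ends 2
width at 2 (size 1, align 1) → ends 3
pad 1 to align 2 for a
a at 4 (size 2, align 2) → ends 6
b at 6 (size 4, align 2) → ends 10
height at 10 (size 1, align 1) → ends 11
pad 1 to align 2 for g
g at 12 (size 12, align 2) → ends 24
within Event: stride at 3
12 + 3 = 15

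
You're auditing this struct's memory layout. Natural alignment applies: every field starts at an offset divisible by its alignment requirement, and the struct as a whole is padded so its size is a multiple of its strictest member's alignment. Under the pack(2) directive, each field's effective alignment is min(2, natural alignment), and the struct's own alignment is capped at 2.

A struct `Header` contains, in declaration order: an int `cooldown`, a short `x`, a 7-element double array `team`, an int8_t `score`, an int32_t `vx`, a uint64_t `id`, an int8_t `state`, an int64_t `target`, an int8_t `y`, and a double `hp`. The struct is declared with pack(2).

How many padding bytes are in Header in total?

3

@0: cooldown [4B, align 2] → 4
@4: x [2B, align 2] → 6
@6: team [56B, align 2] → 62
@62: score [1B, align 1] → 63
+1 pad (align 2)
@64: vx [4B, align 2] → 68
@68: id [8B, align 2] → 76
@76: state [1B, align 1] → 77
+1 pad (align 2)
@78: target [8B, align 2] → 86
@86: y [1B, align 1] → 87
+1 pad (align 2)
@88: hp [8B, align 2] → 96
size 96, align 2
data bytes 93, size 96 → padding 3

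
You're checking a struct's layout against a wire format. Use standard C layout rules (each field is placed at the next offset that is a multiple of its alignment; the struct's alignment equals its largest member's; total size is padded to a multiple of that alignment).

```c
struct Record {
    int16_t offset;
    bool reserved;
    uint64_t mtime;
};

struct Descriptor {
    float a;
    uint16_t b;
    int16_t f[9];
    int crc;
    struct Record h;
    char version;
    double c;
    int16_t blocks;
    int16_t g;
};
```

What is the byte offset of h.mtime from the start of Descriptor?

Record: 0..2  offset  (2B, 2-aligned); 2..3  reserved  (1B, 1-aligned); 3..8  -- padding (5B); 8..16  mtime  (8B, 8-aligned); sizeof = 16, alignof = 8
0..4  a  (4B, 4-aligned)
4..6  b  (2B, 2-aligned)
6..24  f  (18B, 2-aligned)
24..28  crc  (4B, 4-aligned)
28..32  -- padding (4B)
32..48  h  (16B, 8-aligned)
within Record: mtime at 8
32 + 8 = 40

40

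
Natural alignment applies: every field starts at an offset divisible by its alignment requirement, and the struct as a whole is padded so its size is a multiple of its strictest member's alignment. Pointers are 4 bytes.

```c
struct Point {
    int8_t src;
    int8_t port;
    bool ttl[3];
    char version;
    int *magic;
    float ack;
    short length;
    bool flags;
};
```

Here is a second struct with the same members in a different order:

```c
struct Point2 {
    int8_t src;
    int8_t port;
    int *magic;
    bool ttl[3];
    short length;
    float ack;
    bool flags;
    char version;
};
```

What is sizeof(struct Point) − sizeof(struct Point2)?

0..1  src  (1B, 1-aligned)
1..2  port  (1B, 1-aligned)
2..5  ttl  (3B, 1-aligned)
5..6  version  (1B, 1-aligned)
6..8  -- padding (2B)
8..12  magic  (4B, 4-aligned)
12..16  ack  (4B, 4-aligned)
16..18  length  (2B, 2-aligned)
18..19  flags  (1B, 1-aligned)
19..20  -- tail padding (1B)
sizeof = 20, alignof = 4
— Point2 —
0..1  src  (1B, 1-aligned)
1..2  port  (1B, 1-aligned)
2..4  -- padding (2B)
4..8  magic  (4B, 4-aligned)
8..11  ttl  (3B, 1-aligned)
11..12  -- padding (1B)
12..14  length  (2B, 2-aligned)
14..16  -- padding (2B)
16..20  ack  (4B, 4-aligned)
20..21  flags  (1B, 1-aligned)
21..22  version  (1B, 1-aligned)
22..24  -- tail padding (2B)
sizeof = 24, alignof = 4
20 − 24 = -4

-4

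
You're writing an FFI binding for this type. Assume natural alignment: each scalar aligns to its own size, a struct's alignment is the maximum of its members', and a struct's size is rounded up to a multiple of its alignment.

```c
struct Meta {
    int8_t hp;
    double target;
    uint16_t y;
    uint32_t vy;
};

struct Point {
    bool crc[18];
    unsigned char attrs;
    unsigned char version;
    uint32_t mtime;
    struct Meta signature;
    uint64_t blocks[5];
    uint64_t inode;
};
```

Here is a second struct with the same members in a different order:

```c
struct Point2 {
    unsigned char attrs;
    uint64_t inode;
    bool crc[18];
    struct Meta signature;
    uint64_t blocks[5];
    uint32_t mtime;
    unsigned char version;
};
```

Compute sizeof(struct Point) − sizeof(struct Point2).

-16

Meta: hp at 0 (size 1, align 1) → ends 1; pad 7 to align 8 for target; target at 8 (size 8, align 8) → ends 16; y at 16 (size 2, align 2) → ends 18; pad 2 to align 4 for vy; vy at 20 (size 4, align 4) → ends 24; total 24 bytes, alignment 8
crc at 0 (size 18, align 1) → ends 18
attrs at 18 (size 1, align 1) → ends 19
version at 19 (size 1, align 1) → ends 20
mtime at 20 (size 4, align 4) → ends 24
signature at 24 (size 24, align 8) → ends 48
blocks at 48 (size 40, align 8) → ends 88
inode at 88 (size 8, align 8) → ends 96
total 96 bytes, alignment 8
— Point2 —
attrs at 0 (size 1, align 1) → ends 1
pad 7 to align 8 for inode
inode at 8 (size 8, align 8) → ends 16
crc at 16 (size 18, align 1) → ends 34
pad 6 to align 8 for signature
signature at 40 (size 24, align 8) → ends 64
blocks at 64 (size 40, align 8) → ends 104
mtime at 104 (size 4, align 4) → ends 108
version at 108 (size 1, align 1) → ends 109
tail pad 3 to reach multiple of 8
total 112 bytes, alignment 8
96 − 112 = -16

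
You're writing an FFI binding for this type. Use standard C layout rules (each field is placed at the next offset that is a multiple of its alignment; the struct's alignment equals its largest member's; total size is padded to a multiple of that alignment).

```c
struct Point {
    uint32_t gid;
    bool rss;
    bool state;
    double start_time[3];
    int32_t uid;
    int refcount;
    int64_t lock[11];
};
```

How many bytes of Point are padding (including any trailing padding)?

gid at 0 (size 4, align 4) → ends 4
rss at 4 (size 1, align 1) → ends 5
state at 5 (size 1, align 1) → ends 6
pad 2 to align 8 for start_time
start_time at 8 (size 24, align 8) → ends 32
uid at 32 (size 4, align 4) → ends 36
refcount at 36 (size 4, align 4) → ends 40
lock at 40 (size 88, align 8) → ends 128
total 128 bytes, alignment 8
data bytes 126, size 128 → padding 2

2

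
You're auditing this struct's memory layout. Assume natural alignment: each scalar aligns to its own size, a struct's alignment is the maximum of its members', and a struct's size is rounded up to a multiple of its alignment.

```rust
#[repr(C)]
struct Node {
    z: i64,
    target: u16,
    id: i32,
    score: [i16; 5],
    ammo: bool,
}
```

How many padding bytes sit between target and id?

@0: z [8B, align 8] → 8
@8: target [2B, align 2] → 10
+2 pad (align 4)
@12: id [4B, align 4] → 16

2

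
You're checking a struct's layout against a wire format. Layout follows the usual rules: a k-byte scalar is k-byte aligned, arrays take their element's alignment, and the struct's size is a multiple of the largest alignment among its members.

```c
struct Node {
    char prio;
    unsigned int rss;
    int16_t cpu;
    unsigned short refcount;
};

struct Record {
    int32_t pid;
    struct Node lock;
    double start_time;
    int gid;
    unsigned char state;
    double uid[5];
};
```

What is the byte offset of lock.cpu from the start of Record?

Node: prio at 0 (size 1, align 1) → ends 1; pad 3 to align 4 for rss; rss at 4 (size 4, align 4) → ends 8; cpu at 8 (size 2, align 2) → ends 10; refcount at 10 (size 2, align 2) → ends 12; total 12 bytes, alignment 4
pid at 0 (size 4, align 4) → ends 4
lock at 4 (size 12, align 4) → ends 16
within Node: cpu at 8
4 + 8 = 12

12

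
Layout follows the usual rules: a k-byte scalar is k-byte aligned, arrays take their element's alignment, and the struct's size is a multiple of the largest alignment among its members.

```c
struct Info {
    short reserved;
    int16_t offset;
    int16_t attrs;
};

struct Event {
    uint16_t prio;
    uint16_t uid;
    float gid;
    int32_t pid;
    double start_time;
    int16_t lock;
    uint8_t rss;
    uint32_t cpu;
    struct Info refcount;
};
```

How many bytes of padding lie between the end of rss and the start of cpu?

Info: 0..2  reserved  (2B, 2-aligned); 2..4  offset  (2B, 2-aligned); 4..6  attrs  (2B, 2-aligned); sizeof = 6, alignof = 2
0..2  prio  (2B, 2-aligned)
2..4  uid  (2B, 2-aligned)
4..8  gid  (4B, 4-aligned)
8..12  pid  (4B, 4-aligned)
12..16  -- padding (4B)
16..24  start_time  (8B, 8-aligned)
24..26  lock  (2B, 2-aligned)
26..27  rss  (1B, 1-aligned)
27..28  -- padding (1B)
28..32  cpu  (4B, 4-aligned)

1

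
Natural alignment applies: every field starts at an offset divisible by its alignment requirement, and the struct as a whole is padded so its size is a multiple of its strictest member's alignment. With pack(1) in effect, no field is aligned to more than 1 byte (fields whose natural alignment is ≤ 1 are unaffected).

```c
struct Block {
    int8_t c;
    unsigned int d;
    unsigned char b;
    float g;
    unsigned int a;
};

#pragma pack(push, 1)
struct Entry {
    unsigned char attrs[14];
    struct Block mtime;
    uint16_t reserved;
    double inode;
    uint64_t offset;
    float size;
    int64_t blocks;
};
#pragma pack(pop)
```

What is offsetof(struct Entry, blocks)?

56

Block: 0..1  c  (1B, 1-aligned); 1..4  -- padding (3B); 4..8  d  (4B, 4-aligned); 8..9  b  (1B, 1-aligned); 9..12  -- padding (3B); 12..16  g  (4B, 4-aligned); 16..20  a  (4B, 4-aligned); sizeof = 20, alignof = 4
0..14  attrs  (14B, 1-aligned)
14..34  mtime  (20B, 1-aligned)
34..36  reserved  (2B, 1-aligned)
36..44  inode  (8B, 1-aligned)
44..52  offset  (8B, 1-aligned)
52..56  size  (4B, 1-aligned)
56..64  blocks  (8B, 1-aligned)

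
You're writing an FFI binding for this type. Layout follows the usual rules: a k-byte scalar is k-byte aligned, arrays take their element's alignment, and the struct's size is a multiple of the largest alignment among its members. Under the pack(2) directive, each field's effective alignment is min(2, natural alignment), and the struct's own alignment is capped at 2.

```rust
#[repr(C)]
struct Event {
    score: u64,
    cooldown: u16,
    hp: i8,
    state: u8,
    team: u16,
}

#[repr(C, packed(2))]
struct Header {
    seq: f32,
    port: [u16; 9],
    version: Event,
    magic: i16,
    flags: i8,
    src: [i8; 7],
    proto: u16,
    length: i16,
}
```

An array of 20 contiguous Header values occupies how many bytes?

Event: 0..8  score  (8B, 8-aligned); 8..10  cooldown  (2B, 2-aligned); 10..11  hp  (1B, 1-aligned); 11..12  state  (1B, 1-aligned); 12..14  team  (2B, 2-aligned); 14..16  -- tail padding (2B); sizeof = 16, alignof = 8
0..4  seq  (4B, 2-aligned)
4..22  port  (18B, 2-aligned)
22..38  version  (16B, 2-aligned)
38..40  magic  (2B, 2-aligned)
40..41  flags  (1B, 1-aligned)
41..48  src  (7B, 1-aligned)
48..50  proto  (2B, 2-aligned)
50..52  length  (2B, 2-aligned)
sizeof = 52, alignof = 2
array of 20: 20 × 52 = 1040

1040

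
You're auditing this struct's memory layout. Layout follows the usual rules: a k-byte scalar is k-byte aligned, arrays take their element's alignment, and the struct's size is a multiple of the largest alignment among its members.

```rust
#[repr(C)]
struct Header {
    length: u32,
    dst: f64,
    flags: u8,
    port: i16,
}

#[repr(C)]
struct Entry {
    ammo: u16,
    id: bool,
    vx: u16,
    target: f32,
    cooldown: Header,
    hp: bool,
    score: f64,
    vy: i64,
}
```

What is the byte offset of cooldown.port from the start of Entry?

Header: length at 0 (size 4, align 4) → ends 4; pad 4 to align 8 for dst; dst at 8 (size 8, align 8) → ends 16; flags at 16 (size 1, align 1) → ends 17; pad 1 to align 2 for port; port at 18 (size 2, align 2) → ends 20; tail pad 4 to reach multiple of 8; total 24 bytes, alignment 8
ammo at 0 (size 2, align 2) → ends 2
id at 2 (size 1, align 1) → ends 3
pad 1 to align 2 for vx
vx at 4 (size 2, align 2) → ends 6
pad 2 to align 4 for target
target at 8 (size 4, align 4) → ends 12
pad 4 to align 8 for cooldown
cooldown at 16 (size 24, align 8) → ends 40
within Header: port at 18
16 + 18 = 34

34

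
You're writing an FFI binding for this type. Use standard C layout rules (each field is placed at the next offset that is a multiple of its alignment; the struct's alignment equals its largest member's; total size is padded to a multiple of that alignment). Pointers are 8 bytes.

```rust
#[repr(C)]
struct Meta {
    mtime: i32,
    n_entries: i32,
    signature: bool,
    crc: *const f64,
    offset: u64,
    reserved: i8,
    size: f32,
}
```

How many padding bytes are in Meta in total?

0..4  mtime  (4B, 4-aligned)
4..8  n_entries  (4B, 4-aligned)
8..9  signature  (1B, 1-aligned)
9..16  -- padding (7B)
16..24  crc  (8B, 8-aligned)
24..32  offset  (8B, 8-aligned)
32..33  reserved  (1B, 1-aligned)
33..36  -- padding (3B)
36..40  size  (4B, 4-aligned)
sizeof = 40, alignof = 8
data bytes 30, size 40 → padding 10

10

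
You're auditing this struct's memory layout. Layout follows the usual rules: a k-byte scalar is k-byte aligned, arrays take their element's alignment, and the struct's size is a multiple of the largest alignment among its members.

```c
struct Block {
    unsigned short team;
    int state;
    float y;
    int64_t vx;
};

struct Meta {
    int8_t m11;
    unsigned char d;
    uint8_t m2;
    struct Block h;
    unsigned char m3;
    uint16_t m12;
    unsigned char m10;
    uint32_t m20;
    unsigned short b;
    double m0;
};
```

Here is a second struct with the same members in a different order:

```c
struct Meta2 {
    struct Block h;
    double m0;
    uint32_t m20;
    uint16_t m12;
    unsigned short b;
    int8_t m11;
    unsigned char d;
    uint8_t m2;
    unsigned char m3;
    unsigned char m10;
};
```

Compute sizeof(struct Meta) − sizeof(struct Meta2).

8

Block: team at 0 (size 2, align 2) → ends 2; pad 2 to align 4 for state; state at 4 (size 4, align 4) → ends 8; y at 8 (size 4, align 4) → ends 12; pad 4 to align 8 for vx; vx at 16 (size 8, align 8) → ends 24; total 24 bytes, alignment 8
m11 at 0 (size 1, align 1) → ends 1
d at 1 (size 1, align 1) → ends 2
m2 at 2 (size 1, align 1) → ends 3
pad 5 to align 8 for h
h at 8 (size 24, align 8) → ends 32
m3 at 32 (size 1, align 1) → ends 33
pad 1 to align 2 for m12
m12 at 34 (size 2, align 2) → ends 36
m10 at 36 (size 1, align 1) → ends 37
pad 3 to align 4 for m20
m20 at 40 (size 4, align 4) → ends 44
b at 44 (size 2, align 2) → ends 46
pad 2 to align 8 for m0
m0 at 48 (size 8, align 8) → ends 56
total 56 bytes, alignment 8
— Meta2 —
h at 0 (size 24, align 8) → ends 24
m0 at 24 (size 8, align 8) → ends 32
m20 at 32 (size 4, align 4) → ends 36
m12 at 36 (size 2, align 2) → ends 38
b at 38 (size 2, align 2) → ends 40
m11 at 40 (size 1, align 1) → ends 41
d at 41 (size 1, align 1) → ends 42
m2 at 42 (size 1, align 1) → ends 43
m3 at 43 (size 1, align 1) → ends 44
m10 at 44 (size 1, align 1) → ends 45
tail pad 3 to reach multiple of 8
total 48 bytes, alignment 8
56 − 48 = 8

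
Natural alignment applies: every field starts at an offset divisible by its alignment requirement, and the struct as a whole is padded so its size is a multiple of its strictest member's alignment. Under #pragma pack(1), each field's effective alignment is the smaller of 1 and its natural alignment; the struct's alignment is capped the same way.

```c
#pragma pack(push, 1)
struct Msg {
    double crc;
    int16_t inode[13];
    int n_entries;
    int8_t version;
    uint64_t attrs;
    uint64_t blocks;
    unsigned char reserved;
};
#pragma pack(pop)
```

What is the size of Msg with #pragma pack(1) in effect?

@0: crc [8B, align 1] → 8
@8: inode [26B, align 1] → 34
@34: n_entries [4B, align 1] → 38
@38: version [1B, align 1] → 39
@39: attrs [8B, align 1] → 47
@47: blocks [8B, align 1] → 55
@55: reserved [1B, align 1] → 56
size 56, align 1

56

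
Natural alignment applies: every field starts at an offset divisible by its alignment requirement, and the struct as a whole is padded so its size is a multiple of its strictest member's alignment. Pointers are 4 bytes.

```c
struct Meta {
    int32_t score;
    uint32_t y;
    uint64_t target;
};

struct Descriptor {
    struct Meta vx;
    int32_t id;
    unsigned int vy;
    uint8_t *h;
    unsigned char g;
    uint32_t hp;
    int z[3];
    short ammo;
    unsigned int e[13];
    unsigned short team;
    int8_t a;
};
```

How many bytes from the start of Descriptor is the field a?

106

Meta: score at 0 (size 4, align 4) → ends 4; y at 4 (size 4, align 4) → ends 8; target at 8 (size 8, align 8) → ends 16; total 16 bytes, alignment 8
vx at 0 (size 16, align 8) → ends 16
id at 16 (size 4, align 4) → ends 20
vy at 20 (size 4, align 4) → ends 24
h at 24 (size 4, align 4) → ends 28
g at 28 (size 1, align 1) → ends 29
pad 3 to align 4 for hp
hp at 32 (size 4, align 4) → ends 36
z at 36 (size 12, align 4) → ends 48
ammo at 48 (size 2, align 2) → ends 50
pad 2 to align 4 for e
e at 52 (size 52, align 4) → ends 104
team at 104 (size 2, align 2) → ends 106
a at 106 (size 1, align 1) → ends 107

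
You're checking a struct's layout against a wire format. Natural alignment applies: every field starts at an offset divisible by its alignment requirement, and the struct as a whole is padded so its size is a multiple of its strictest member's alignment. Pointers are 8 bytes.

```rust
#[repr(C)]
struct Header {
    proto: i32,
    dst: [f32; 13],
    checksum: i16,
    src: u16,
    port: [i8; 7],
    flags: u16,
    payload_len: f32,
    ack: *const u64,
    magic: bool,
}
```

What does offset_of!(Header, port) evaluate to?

@0: proto [4B, align 4] → 4
@4: dst [52B, align 4] → 56
@56: checksum [2B, align 2] → 58
@58: src [2B, align 2] → 60
@60: port [7B, align 1] → 67

60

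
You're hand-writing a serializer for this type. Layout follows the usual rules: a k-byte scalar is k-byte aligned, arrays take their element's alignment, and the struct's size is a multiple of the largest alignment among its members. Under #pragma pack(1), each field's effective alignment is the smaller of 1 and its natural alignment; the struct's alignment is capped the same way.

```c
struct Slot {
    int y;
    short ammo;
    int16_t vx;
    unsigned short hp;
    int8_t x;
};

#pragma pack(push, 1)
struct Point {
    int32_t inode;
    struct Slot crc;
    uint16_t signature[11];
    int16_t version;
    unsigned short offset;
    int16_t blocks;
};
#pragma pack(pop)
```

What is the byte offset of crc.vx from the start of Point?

Slot: y at 0 (size 4, align 4) → ends 4; ammo at 4 (size 2, align 2) → ends 6; vx at 6 (size 2, align 2) → ends 8; hp at 8 (size 2, align 2) → ends 10; x at 10 (size 1, align 1) → ends 11; tail pad 1 to reach multiple of 4; total 12 bytes, alignment 4
inode at 0 (size 4, align 1) → ends 4
crc at 4 (size 12, align 1) → ends 16
within Slot: vx at 6
4 + 6 = 10

10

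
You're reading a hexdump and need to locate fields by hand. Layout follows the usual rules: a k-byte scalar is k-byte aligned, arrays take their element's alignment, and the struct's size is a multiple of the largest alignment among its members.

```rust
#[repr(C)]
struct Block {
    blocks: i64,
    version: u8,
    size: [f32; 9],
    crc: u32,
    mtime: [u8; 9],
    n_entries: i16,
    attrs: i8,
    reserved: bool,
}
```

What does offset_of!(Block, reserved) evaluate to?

@0: blocks [8B, align 8] → 8
@8: version [1B, align 1] → 9
+3 pad (align 4)
@12: size [36B, align 4] → 48
@48: crc [4B, align 4] → 52
@52: mtime [9B, align 1] → 61
+1 pad (align 2)
@62: n_entries [2B, align 2] → 64
@64: attrs [1B, align 1] → 65
@65: reserved [1B, align 1] → 66

65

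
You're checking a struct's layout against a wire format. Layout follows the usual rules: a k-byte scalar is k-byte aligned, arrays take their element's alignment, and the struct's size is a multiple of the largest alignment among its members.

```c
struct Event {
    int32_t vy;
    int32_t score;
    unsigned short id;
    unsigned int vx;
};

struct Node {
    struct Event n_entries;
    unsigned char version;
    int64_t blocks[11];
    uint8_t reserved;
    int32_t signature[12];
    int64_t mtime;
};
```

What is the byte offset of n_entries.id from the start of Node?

Event: @0: vy [4B, align 4] → 4; @4: score [4B, align 4] → 8; @8: id [2B, align 2] → 10; +2 pad (align 4); @12: vx [4B, align 4] → 16; size 16, align 4
@0: n_entries [16B, align 4] → 16
within Event: id at 8
0 + 8 = 8

8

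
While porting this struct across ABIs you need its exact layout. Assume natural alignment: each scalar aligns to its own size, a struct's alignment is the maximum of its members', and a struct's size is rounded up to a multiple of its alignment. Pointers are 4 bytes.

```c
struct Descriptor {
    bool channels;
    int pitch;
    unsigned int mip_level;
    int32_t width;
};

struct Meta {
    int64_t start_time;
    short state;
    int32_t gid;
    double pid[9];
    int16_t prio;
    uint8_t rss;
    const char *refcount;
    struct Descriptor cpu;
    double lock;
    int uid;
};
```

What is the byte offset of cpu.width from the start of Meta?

Descriptor: @0: channels [1B, align 1] → 1; +3 pad (align 4); @4: pitch [4B, align 4] → 8; @8: mip_level [4B, align 4] → 12; @12: width [4B, align 4] → 16; size 16, align 4
@0: start_time [8B, align 8] → 8
@8: state [2B, align 2] → 10
+2 pad (align 4)
@12: gid [4B, align 4] → 16
@16: pid [72B, align 8] → 88
@88: prio [2B, align 2] → 90
@90: rss [1B, align 1] → 91
+1 pad (align 4)
@92: refcount [4B, align 4] → 96
@96: cpu [16B, align 4] → 112
within Descriptor: width at 12
96 + 12 = 108

108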